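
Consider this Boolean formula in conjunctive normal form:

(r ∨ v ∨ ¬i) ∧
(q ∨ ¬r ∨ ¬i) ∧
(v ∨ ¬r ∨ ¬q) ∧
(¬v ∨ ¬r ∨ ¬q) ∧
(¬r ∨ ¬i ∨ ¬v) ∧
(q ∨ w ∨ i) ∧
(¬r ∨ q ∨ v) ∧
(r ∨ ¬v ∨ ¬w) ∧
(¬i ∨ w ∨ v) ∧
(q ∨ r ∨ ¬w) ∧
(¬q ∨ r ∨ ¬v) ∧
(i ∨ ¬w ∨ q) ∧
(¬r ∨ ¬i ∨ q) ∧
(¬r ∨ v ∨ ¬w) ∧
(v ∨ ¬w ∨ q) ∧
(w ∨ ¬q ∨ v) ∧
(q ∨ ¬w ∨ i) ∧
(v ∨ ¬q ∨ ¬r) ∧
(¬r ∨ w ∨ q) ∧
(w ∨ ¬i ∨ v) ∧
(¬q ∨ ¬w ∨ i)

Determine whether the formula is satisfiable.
Yes

Yes, the formula is satisfiable.

One satisfying assignment is: v=True, r=False, w=False, i=True, q=False

Verification: With this assignment, all 21 clauses evaluate to true.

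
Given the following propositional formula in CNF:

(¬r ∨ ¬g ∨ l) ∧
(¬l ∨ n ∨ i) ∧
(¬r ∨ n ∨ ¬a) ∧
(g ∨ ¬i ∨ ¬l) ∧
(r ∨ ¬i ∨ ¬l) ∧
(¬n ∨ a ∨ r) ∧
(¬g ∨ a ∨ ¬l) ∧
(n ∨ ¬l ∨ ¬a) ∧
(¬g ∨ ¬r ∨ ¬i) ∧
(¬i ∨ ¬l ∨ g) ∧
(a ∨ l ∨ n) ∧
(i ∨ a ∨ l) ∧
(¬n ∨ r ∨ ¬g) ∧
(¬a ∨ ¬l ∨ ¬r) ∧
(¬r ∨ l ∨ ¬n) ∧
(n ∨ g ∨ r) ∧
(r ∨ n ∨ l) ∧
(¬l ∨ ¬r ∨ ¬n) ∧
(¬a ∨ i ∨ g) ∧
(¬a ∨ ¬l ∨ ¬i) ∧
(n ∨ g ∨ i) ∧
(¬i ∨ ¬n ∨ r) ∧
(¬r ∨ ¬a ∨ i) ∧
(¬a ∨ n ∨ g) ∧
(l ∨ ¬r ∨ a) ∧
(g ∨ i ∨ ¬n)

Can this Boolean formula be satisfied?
No

No, the formula is not satisfiable.

No assignment of truth values to the variables can make all 26 clauses true simultaneously.

The formula is UNSAT (unsatisfiable).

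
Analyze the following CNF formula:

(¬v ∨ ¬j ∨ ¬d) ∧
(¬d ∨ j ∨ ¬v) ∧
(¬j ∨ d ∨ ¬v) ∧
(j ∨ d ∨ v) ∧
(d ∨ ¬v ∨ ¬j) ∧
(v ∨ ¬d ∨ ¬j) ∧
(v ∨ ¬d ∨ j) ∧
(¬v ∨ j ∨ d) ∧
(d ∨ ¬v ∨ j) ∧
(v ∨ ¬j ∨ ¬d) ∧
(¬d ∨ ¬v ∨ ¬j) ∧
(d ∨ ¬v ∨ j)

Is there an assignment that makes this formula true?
Yes

Yes, the formula is satisfiable.

One satisfying assignment is: d=False, j=True, v=False

Verification: With this assignment, all 12 clauses evaluate to true.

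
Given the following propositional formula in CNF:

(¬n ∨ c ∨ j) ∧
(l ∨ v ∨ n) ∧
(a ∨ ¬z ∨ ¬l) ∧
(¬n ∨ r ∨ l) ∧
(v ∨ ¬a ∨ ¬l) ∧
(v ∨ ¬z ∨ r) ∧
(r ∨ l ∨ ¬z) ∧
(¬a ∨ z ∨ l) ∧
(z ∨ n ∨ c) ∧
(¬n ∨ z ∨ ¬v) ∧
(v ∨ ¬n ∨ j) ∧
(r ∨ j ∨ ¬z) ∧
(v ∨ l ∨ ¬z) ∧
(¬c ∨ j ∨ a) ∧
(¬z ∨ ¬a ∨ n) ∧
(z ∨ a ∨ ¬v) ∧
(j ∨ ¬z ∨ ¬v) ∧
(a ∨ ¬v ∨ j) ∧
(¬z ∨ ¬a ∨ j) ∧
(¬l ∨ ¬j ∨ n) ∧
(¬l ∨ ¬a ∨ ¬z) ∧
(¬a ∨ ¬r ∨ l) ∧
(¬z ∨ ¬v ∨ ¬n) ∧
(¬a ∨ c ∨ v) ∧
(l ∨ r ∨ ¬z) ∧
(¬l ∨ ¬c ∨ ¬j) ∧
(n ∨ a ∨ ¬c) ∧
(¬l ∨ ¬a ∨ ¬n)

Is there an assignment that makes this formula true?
Yes

Yes, the formula is satisfiable.

One satisfying assignment is: j=True, l=True, n=True, v=False, z=False, r=False, c=False, a=False

Verification: With this assignment, all 28 clauses evaluate to true.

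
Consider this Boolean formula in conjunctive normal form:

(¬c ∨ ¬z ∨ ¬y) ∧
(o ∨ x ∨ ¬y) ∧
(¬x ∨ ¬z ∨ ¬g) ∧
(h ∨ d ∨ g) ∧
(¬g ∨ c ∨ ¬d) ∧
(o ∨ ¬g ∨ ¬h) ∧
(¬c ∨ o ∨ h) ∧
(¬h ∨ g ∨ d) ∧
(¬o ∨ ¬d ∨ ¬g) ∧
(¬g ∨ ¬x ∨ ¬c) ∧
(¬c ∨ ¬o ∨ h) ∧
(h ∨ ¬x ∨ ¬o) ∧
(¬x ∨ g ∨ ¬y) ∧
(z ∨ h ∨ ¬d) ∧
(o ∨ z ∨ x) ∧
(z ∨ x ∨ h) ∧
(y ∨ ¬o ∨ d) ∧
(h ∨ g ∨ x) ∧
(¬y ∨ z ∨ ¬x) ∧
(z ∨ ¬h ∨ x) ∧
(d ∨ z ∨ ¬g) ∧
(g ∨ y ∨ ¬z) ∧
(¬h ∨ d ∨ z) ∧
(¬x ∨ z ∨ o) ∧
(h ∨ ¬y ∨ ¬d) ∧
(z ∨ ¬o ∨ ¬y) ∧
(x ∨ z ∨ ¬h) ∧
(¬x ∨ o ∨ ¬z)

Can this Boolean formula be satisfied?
Yes

Yes, the formula is satisfiable.

One satisfying assignment is: h=True, d=True, x=False, y=True, g=False, z=True, c=False, o=True

Verification: With this assignment, all 28 clauses evaluate to true.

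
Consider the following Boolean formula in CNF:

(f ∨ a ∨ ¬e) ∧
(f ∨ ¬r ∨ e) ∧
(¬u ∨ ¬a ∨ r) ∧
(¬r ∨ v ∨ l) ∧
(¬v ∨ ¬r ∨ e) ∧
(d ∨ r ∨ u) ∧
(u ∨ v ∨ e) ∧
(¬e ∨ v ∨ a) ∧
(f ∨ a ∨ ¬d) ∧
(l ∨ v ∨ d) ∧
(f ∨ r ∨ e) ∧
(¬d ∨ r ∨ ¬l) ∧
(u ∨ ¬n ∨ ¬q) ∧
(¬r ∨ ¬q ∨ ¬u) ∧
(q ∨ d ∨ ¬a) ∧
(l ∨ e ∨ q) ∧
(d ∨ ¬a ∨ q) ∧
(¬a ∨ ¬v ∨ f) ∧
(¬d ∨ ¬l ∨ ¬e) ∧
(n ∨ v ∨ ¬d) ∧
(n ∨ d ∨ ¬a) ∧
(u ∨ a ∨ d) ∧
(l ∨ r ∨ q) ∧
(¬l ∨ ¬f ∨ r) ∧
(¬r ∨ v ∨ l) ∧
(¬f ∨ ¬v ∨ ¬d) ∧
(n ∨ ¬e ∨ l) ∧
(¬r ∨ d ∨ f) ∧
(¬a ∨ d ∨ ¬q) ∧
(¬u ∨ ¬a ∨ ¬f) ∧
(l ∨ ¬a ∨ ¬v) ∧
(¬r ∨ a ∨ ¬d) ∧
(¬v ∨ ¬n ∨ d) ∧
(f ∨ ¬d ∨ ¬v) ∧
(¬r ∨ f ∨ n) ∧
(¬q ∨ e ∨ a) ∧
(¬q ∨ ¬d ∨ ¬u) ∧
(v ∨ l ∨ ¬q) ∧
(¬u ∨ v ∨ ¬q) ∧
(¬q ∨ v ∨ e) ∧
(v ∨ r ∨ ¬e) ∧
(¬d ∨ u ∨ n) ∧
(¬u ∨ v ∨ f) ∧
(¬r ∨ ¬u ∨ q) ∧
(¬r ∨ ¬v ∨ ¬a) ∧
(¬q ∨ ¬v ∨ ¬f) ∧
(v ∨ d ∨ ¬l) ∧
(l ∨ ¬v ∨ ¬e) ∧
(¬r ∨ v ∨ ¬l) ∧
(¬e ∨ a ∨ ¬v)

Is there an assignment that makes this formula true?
No

No, the formula is not satisfiable.

No assignment of truth values to the variables can make all 50 clauses true simultaneously.

The formula is UNSAT (unsatisfiable).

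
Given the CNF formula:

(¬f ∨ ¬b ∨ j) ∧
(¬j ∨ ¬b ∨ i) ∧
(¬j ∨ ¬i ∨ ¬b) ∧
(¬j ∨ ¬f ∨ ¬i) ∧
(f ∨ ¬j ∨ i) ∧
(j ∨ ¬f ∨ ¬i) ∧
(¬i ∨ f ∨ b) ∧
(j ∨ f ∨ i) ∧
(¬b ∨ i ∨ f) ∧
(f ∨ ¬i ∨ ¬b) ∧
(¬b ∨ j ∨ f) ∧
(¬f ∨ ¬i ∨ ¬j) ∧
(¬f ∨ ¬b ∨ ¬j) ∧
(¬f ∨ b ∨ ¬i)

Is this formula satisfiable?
Yes

Yes, the formula is satisfiable.

One satisfying assignment is: b=False, f=True, j=False, i=False

Verification: With this assignment, all 14 clauses evaluate to true.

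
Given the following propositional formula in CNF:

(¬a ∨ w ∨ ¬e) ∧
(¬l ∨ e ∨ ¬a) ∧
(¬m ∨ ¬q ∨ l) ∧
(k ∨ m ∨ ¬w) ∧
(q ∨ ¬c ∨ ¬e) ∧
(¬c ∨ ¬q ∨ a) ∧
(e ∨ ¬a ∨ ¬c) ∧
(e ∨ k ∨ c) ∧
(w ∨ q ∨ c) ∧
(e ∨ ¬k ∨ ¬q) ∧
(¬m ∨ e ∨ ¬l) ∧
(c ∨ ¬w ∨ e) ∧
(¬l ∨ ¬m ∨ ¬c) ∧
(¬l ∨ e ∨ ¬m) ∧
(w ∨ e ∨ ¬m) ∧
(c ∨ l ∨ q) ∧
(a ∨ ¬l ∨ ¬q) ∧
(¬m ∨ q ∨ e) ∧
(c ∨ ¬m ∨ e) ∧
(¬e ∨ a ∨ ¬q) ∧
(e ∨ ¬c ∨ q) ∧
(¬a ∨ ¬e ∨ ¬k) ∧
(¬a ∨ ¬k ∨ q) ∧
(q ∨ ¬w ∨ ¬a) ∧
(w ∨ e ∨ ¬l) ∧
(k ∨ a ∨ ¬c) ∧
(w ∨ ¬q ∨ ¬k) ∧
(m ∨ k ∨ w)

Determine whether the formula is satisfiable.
Yes

Yes, the formula is satisfiable.

One satisfying assignment is: w=True, q=False, m=True, c=False, a=False, e=True, k=False, l=True

Verification: With this assignment, all 28 clauses evaluate to true.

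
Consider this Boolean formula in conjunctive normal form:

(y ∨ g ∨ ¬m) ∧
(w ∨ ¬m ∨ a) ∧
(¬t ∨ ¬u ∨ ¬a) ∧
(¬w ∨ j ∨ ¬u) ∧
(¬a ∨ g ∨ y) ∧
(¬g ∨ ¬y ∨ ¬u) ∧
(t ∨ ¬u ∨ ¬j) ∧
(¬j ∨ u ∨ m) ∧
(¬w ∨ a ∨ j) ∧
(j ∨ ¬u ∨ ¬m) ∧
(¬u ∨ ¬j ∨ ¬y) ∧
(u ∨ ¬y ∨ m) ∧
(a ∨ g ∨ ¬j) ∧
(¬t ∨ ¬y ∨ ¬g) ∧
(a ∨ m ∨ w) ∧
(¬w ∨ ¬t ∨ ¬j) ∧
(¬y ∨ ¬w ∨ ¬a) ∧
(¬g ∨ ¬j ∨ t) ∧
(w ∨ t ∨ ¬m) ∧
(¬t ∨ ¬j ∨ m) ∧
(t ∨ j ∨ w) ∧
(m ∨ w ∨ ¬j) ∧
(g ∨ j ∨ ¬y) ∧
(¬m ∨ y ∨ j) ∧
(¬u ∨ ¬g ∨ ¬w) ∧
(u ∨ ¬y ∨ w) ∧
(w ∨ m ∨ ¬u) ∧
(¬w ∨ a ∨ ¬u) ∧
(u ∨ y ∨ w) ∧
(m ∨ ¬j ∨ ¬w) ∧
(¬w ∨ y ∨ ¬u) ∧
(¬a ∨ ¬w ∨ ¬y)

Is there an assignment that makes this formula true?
Yes

Yes, the formula is satisfiable.

One satisfying assignment is: j=False, y=False, w=True, u=False, t=False, m=False, a=True, g=True

Verification: With this assignment, all 32 clauses evaluate to true.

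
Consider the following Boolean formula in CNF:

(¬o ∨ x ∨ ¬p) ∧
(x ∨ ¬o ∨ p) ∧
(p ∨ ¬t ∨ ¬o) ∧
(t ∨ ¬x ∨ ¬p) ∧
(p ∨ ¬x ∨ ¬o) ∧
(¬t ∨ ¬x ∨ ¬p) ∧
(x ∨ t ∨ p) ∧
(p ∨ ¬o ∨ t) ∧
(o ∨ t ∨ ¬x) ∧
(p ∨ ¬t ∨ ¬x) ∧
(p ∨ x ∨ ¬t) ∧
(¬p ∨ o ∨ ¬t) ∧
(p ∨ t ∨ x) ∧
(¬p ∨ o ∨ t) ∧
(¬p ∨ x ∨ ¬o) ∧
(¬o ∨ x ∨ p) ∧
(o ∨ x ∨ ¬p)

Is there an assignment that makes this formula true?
No

No, the formula is not satisfiable.

No assignment of truth values to the variables can make all 17 clauses true simultaneously.

The formula is UNSAT (unsatisfiable).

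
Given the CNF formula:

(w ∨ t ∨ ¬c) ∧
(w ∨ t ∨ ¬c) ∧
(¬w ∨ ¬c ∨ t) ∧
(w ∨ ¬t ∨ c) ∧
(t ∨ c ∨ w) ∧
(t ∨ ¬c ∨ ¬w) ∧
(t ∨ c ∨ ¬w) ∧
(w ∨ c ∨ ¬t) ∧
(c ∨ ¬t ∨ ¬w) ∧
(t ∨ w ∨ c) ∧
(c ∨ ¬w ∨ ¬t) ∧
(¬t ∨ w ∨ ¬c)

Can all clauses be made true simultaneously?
Yes

Yes, the formula is satisfiable.

One satisfying assignment is: c=True, t=True, w=True

Verification: With this assignment, all 12 clauses evaluate to true.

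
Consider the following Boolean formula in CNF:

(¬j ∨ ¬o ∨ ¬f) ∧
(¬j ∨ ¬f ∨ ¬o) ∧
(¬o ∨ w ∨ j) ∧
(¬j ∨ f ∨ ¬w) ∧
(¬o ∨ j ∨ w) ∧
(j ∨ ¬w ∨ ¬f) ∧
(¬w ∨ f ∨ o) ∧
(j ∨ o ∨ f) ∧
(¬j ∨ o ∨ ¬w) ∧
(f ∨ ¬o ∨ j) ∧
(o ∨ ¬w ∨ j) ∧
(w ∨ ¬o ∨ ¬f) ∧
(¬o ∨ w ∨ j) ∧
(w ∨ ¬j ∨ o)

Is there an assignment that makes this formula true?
Yes

Yes, the formula is satisfiable.

One satisfying assignment is: f=False, w=False, o=True, j=True

Verification: With this assignment, all 14 clauses evaluate to true.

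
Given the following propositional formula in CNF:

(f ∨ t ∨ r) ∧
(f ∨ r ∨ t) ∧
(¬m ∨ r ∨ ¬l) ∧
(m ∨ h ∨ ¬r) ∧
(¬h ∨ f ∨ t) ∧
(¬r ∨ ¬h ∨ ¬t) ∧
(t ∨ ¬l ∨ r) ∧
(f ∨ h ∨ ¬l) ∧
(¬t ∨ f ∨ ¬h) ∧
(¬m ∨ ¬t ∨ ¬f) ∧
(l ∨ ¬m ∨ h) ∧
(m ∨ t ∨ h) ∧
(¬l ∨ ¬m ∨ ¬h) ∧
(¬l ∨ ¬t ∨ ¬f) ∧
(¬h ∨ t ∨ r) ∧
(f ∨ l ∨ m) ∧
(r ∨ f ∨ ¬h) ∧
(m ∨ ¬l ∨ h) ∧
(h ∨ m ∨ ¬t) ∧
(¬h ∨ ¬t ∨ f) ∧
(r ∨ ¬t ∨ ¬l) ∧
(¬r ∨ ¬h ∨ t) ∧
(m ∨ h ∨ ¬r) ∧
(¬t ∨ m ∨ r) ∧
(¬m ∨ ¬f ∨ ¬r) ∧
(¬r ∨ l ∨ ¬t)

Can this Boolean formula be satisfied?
No

No, the formula is not satisfiable.

No assignment of truth values to the variables can make all 26 clauses true simultaneously.

The formula is UNSAT (unsatisfiable).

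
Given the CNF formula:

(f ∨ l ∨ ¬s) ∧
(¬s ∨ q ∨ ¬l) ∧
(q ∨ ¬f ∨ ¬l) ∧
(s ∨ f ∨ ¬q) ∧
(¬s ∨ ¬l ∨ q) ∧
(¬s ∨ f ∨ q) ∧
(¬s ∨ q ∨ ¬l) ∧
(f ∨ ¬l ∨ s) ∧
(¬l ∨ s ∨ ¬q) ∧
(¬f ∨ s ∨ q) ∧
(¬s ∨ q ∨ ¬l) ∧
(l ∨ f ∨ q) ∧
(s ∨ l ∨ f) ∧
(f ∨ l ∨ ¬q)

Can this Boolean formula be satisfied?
Yes

Yes, the formula is satisfiable.

One satisfying assignment is: l=False, f=True, s=True, q=False

Verification: With this assignment, all 14 clauses evaluate to true.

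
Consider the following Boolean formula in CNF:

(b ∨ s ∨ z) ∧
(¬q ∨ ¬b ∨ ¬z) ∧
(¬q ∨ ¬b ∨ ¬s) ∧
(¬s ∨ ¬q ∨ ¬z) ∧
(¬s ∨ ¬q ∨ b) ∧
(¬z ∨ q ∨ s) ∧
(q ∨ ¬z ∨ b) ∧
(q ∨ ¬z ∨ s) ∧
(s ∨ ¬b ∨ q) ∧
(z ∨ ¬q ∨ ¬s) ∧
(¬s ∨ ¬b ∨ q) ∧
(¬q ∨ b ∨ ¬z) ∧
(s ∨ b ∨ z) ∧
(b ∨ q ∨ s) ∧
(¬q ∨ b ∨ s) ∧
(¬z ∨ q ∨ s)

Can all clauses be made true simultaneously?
Yes

Yes, the formula is satisfiable.

One satisfying assignment is: b=False, s=True, q=False, z=False

Verification: With this assignment, all 16 clauses evaluate to true.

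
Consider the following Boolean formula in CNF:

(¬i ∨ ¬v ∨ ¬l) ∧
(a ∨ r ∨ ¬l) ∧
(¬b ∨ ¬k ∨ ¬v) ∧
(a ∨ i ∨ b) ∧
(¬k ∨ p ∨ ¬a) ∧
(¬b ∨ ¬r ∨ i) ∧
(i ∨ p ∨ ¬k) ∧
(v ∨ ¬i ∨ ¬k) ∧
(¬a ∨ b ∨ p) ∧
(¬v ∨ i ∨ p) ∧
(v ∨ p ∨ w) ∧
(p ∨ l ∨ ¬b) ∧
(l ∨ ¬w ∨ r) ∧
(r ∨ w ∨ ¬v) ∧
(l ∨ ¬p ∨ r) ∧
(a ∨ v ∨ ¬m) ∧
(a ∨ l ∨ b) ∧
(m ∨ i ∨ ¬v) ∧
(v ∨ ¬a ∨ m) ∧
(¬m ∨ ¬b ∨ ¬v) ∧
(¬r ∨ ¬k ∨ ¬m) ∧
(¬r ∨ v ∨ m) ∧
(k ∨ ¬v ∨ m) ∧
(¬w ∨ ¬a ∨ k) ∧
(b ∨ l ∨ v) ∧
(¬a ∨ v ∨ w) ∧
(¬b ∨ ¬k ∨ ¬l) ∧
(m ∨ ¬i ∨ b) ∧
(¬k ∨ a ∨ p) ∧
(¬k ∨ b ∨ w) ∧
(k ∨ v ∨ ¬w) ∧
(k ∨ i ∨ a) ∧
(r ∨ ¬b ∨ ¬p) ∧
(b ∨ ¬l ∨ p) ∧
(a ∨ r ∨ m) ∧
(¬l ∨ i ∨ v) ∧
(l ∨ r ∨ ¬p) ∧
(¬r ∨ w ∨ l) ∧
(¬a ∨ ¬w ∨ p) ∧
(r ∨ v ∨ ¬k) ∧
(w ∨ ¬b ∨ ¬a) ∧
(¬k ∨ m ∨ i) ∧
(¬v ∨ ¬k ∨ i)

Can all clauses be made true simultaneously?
Yes

Yes, the formula is satisfiable.

One satisfying assignment is: v=True, a=True, l=True, b=False, k=False, r=True, p=True, m=True, i=False, w=False

Verification: With this assignment, all 43 clauses evaluate to true.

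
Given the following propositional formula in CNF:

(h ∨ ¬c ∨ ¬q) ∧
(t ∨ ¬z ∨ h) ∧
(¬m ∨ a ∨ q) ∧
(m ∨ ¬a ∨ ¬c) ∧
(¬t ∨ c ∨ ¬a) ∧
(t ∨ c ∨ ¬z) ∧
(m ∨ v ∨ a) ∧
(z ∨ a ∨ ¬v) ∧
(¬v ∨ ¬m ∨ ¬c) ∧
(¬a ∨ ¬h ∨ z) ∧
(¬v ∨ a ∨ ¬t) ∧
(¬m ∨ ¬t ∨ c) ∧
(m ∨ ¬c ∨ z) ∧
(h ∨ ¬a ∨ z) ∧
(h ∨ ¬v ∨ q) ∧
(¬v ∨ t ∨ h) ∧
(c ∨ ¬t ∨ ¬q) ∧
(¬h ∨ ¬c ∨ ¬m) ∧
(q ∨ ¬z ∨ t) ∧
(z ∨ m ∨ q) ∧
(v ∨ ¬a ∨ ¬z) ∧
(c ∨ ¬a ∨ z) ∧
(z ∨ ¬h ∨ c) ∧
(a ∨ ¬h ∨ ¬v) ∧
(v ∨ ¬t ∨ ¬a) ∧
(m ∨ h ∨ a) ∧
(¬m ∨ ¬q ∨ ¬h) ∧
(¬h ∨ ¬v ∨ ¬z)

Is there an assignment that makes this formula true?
Yes

Yes, the formula is satisfiable.

One satisfying assignment is: t=False, a=False, z=False, v=False, q=True, h=False, c=False, m=True

Verification: With this assignment, all 28 clauses evaluate to true.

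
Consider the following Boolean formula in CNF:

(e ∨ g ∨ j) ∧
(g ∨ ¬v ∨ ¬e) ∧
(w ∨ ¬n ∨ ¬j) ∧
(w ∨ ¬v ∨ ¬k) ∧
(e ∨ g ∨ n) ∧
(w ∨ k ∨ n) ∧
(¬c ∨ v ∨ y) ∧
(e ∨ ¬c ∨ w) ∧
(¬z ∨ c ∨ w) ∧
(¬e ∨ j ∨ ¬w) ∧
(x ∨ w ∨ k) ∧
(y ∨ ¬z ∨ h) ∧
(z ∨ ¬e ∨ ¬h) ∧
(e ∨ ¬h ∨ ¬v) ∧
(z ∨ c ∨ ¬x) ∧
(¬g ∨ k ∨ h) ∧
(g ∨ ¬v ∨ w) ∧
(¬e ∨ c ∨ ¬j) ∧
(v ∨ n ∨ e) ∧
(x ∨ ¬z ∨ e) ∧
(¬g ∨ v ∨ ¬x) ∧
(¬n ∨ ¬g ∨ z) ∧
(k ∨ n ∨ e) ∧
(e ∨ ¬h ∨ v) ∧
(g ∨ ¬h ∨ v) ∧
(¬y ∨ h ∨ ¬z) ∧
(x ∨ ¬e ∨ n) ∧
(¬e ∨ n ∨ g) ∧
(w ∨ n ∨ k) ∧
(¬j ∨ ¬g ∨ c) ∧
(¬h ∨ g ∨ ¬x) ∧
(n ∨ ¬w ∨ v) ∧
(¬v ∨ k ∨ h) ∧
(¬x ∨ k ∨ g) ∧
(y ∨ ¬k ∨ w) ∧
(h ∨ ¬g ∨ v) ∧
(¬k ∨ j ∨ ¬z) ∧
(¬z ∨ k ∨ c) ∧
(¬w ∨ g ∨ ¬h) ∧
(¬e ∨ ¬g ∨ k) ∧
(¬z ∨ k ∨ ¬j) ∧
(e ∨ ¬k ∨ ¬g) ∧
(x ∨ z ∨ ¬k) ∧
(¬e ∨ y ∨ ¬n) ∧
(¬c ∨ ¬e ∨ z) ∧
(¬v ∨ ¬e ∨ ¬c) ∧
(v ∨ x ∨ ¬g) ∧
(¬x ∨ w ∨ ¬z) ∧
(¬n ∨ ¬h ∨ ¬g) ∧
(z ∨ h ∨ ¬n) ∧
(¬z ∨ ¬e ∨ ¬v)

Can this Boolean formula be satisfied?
No

No, the formula is not satisfiable.

No assignment of truth values to the variables can make all 51 clauses true simultaneously.

The formula is UNSAT (unsatisfiable).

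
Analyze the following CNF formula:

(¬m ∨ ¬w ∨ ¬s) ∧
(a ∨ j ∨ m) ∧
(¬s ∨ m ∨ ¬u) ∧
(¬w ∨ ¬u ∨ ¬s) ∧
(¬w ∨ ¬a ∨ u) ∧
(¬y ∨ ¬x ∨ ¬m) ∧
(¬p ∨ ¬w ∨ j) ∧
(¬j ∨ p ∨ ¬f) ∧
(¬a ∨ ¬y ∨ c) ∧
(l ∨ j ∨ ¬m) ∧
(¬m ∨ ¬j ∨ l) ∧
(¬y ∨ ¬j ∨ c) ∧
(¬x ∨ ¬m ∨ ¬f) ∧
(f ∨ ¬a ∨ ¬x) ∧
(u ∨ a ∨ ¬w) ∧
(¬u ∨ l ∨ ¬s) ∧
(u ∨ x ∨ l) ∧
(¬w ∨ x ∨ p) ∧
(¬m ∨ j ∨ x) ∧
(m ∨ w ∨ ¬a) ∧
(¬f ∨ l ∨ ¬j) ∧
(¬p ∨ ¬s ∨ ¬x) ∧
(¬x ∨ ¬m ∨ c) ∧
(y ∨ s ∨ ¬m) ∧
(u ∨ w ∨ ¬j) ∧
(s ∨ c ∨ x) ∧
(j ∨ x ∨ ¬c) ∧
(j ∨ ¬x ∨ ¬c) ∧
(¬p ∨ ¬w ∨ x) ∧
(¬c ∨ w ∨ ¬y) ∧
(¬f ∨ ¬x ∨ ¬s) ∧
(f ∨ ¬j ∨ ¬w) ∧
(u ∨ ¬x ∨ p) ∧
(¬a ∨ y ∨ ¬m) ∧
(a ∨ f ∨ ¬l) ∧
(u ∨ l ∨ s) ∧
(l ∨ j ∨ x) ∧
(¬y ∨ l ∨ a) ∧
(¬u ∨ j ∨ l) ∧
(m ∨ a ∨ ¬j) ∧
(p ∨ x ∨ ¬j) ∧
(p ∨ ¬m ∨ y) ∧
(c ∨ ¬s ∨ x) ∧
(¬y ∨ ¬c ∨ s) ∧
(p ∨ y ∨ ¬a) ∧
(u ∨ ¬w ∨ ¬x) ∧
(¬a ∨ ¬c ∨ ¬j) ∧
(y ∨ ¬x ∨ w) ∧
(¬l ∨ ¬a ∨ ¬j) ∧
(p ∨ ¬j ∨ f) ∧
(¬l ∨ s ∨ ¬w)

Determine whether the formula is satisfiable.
Yes

Yes, the formula is satisfiable.

One satisfying assignment is: u=True, p=True, j=True, w=False, l=True, x=False, s=True, m=True, a=False, f=True, y=False, c=True

Verification: With this assignment, all 51 clauses evaluate to true.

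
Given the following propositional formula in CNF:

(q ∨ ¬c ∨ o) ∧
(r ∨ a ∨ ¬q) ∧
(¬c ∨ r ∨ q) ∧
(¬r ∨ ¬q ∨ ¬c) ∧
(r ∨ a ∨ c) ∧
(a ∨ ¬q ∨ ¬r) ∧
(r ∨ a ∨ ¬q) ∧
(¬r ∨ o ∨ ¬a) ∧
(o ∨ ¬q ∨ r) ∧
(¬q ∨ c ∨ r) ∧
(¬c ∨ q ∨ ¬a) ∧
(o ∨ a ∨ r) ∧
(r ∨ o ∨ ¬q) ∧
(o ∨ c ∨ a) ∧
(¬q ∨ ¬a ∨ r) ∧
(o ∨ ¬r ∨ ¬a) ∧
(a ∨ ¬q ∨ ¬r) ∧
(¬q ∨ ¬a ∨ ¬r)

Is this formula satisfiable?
Yes

Yes, the formula is satisfiable.

One satisfying assignment is: r=False, c=False, q=False, a=True, o=False

Verification: With this assignment, all 18 clauses evaluate to true.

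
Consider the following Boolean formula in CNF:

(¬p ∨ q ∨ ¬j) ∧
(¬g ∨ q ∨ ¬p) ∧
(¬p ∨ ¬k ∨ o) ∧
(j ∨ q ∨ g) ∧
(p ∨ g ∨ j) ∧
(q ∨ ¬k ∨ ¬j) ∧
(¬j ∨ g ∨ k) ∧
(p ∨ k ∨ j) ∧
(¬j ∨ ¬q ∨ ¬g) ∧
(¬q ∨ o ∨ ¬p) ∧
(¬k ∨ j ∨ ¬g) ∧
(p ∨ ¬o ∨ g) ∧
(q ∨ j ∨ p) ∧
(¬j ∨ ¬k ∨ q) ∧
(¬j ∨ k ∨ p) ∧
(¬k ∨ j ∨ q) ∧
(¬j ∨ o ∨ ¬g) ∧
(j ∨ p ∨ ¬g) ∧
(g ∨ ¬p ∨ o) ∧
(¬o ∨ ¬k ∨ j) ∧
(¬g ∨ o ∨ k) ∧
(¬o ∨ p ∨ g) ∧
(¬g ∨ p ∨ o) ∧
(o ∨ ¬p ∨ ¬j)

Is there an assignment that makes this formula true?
Yes

Yes, the formula is satisfiable.

One satisfying assignment is: g=False, p=False, o=False, q=True, k=True, j=True

Verification: With this assignment, all 24 clauses evaluate to true.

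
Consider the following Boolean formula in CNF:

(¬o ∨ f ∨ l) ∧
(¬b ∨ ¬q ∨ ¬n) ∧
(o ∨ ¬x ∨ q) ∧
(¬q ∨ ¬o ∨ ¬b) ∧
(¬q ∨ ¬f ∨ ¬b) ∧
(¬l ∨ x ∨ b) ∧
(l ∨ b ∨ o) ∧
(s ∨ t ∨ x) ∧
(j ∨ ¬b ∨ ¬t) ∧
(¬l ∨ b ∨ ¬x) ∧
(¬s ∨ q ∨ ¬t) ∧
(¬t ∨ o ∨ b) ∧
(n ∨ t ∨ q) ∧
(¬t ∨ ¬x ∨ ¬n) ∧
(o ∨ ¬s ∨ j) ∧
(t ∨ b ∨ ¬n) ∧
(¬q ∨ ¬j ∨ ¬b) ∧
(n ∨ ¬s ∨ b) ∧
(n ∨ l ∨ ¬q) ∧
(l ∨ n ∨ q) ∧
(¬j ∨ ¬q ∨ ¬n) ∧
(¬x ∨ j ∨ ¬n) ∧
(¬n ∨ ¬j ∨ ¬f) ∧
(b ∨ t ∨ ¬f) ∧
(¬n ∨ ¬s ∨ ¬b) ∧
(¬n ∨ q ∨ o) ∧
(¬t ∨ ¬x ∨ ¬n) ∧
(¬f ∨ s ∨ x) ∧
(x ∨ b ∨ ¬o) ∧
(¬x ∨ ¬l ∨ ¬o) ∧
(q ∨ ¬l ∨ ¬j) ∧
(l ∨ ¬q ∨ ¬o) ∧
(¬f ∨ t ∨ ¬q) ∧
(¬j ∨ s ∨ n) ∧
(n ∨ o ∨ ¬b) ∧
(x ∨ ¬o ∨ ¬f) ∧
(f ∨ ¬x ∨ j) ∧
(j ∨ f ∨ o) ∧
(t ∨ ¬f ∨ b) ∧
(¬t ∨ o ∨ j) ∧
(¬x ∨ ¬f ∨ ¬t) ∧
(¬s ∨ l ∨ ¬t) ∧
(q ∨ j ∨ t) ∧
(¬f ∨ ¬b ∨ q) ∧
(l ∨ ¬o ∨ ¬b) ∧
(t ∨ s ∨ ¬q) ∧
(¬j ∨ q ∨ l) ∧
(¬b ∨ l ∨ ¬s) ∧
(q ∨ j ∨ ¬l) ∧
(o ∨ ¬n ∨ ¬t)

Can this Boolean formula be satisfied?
No

No, the formula is not satisfiable.

No assignment of truth values to the variables can make all 50 clauses true simultaneously.

The formula is UNSAT (unsatisfiable).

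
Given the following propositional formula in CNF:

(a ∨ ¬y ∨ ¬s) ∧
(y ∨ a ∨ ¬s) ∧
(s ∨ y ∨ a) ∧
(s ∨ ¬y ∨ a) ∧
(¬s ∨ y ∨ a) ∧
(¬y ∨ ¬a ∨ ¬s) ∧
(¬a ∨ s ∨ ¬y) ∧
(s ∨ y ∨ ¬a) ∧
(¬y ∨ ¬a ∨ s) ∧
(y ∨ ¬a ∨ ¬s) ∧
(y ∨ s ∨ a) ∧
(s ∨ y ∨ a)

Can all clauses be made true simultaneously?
No

No, the formula is not satisfiable.

No assignment of truth values to the variables can make all 12 clauses true simultaneously.

The formula is UNSAT (unsatisfiable).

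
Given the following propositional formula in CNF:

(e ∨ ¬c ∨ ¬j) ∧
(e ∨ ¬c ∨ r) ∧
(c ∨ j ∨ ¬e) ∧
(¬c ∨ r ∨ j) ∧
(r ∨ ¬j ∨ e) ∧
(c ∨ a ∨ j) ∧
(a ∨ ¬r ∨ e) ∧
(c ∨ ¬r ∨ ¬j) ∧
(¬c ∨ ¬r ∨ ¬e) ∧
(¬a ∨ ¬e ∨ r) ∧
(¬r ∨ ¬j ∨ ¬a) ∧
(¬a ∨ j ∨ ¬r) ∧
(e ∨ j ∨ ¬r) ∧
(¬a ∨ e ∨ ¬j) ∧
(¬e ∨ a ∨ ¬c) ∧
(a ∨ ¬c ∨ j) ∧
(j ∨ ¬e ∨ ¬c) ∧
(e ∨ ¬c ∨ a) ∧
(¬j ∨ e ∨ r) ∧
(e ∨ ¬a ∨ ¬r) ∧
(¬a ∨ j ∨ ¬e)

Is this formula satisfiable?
Yes

Yes, the formula is satisfiable.

One satisfying assignment is: r=False, c=False, a=True, e=False, j=False

Verification: With this assignment, all 21 clauses evaluate to true.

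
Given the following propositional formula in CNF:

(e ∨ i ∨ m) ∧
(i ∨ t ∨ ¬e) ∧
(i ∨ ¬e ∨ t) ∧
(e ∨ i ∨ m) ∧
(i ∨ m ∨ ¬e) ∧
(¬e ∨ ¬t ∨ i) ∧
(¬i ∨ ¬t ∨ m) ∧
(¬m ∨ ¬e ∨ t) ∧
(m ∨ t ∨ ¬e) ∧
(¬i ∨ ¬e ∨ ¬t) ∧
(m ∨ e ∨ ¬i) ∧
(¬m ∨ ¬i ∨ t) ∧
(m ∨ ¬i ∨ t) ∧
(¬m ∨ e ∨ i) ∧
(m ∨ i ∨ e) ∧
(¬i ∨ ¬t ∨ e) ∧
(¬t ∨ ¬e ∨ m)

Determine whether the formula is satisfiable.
No

No, the formula is not satisfiable.

No assignment of truth values to the variables can make all 17 clauses true simultaneously.

The formula is UNSAT (unsatisfiable).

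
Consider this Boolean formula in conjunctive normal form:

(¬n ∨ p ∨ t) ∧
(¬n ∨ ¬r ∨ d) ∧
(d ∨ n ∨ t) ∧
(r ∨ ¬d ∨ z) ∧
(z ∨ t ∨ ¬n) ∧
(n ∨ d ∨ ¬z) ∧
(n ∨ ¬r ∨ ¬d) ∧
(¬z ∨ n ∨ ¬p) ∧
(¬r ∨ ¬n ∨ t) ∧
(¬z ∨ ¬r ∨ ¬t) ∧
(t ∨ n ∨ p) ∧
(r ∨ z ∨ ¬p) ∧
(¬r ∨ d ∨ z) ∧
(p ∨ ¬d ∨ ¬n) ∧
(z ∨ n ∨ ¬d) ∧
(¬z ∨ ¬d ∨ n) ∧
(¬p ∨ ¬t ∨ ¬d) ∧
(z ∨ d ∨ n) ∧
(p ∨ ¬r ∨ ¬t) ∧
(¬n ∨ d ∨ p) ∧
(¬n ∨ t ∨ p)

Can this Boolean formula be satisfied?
Yes

Yes, the formula is satisfiable.

One satisfying assignment is: d=False, z=True, t=True, p=True, n=True, r=False

Verification: With this assignment, all 21 clauses evaluate to true.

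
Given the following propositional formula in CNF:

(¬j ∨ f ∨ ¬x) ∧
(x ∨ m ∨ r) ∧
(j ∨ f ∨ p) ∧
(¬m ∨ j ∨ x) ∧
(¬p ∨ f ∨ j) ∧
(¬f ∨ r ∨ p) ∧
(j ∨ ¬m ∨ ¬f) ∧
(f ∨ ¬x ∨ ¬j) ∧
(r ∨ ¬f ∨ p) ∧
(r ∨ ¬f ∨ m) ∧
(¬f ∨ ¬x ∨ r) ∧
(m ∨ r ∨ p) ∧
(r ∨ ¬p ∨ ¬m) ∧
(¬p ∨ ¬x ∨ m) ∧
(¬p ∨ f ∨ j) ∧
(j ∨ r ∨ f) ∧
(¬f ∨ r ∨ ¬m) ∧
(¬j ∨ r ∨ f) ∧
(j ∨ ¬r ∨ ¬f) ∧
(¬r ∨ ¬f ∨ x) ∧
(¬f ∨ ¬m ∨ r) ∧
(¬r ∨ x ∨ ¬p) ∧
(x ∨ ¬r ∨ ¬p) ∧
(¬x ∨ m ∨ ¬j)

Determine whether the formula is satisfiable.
Yes

Yes, the formula is satisfiable.

One satisfying assignment is: p=False, m=False, j=True, r=True, f=False, x=False

Verification: With this assignment, all 24 clauses evaluate to true.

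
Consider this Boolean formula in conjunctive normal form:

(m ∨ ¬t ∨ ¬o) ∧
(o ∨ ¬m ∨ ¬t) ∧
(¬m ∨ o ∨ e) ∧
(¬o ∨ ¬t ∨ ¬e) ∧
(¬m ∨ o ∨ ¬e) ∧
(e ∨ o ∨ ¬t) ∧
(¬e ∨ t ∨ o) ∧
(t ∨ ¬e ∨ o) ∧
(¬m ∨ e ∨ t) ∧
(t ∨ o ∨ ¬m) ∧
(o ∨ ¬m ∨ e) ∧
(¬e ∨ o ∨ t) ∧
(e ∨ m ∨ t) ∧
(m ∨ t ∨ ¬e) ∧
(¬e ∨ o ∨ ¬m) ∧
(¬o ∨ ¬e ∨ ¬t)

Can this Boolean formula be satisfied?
Yes

Yes, the formula is satisfiable.

One satisfying assignment is: m=True, o=True, e=False, t=True

Verification: With this assignment, all 16 clauses evaluate to true.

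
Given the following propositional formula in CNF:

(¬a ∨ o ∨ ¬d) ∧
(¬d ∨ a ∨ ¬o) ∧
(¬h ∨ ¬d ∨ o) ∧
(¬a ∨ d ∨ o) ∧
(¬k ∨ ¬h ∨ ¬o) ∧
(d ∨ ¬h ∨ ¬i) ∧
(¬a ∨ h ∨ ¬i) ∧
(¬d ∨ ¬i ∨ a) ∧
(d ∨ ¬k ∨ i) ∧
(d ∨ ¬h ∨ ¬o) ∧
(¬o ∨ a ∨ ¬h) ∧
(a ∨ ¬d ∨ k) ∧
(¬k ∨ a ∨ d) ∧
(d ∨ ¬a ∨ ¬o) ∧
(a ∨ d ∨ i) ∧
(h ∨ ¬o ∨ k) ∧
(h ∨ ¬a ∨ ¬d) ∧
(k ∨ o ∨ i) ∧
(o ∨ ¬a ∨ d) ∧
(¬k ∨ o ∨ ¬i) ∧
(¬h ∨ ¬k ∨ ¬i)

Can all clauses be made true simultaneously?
Yes

Yes, the formula is satisfiable.

One satisfying assignment is: h=True, i=False, o=True, a=True, d=True, k=False

Verification: With this assignment, all 21 clauses evaluate to true.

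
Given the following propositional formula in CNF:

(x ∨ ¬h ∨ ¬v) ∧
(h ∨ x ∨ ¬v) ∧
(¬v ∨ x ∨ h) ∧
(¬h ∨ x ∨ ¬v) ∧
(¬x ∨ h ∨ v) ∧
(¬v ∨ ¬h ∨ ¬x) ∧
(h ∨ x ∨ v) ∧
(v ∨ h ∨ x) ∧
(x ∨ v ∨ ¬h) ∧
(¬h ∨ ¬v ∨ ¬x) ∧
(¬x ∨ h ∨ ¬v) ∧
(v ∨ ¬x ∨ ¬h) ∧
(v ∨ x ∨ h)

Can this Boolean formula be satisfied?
No

No, the formula is not satisfiable.

No assignment of truth values to the variables can make all 13 clauses true simultaneously.

The formula is UNSAT (unsatisfiable).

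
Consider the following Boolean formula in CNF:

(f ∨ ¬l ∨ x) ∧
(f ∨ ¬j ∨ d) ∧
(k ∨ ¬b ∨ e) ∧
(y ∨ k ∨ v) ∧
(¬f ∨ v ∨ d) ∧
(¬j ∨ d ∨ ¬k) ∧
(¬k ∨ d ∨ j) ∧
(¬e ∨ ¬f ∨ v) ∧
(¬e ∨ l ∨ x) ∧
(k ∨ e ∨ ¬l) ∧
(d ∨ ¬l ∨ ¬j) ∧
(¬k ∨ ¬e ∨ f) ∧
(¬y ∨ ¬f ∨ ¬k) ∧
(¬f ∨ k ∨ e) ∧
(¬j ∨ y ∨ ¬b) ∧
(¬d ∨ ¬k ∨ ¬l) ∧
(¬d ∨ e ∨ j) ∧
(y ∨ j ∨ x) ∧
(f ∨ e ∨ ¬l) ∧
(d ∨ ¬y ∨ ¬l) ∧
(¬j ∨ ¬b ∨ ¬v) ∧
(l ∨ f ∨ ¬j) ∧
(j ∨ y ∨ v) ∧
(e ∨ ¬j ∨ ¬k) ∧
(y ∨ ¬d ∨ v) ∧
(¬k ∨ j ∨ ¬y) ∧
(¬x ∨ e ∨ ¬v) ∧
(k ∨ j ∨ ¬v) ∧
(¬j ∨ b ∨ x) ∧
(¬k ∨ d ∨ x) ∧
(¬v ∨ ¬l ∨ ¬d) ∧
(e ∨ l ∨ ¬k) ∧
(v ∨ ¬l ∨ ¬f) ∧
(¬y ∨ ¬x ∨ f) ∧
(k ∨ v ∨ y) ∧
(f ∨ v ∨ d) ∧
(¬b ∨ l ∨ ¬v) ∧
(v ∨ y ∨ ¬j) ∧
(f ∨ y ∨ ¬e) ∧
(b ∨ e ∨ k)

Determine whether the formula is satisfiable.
Yes

Yes, the formula is satisfiable.

One satisfying assignment is: f=True, v=True, j=False, b=False, x=True, k=True, d=True, y=False, e=True, l=False

Verification: With this assignment, all 40 clauses evaluate to true.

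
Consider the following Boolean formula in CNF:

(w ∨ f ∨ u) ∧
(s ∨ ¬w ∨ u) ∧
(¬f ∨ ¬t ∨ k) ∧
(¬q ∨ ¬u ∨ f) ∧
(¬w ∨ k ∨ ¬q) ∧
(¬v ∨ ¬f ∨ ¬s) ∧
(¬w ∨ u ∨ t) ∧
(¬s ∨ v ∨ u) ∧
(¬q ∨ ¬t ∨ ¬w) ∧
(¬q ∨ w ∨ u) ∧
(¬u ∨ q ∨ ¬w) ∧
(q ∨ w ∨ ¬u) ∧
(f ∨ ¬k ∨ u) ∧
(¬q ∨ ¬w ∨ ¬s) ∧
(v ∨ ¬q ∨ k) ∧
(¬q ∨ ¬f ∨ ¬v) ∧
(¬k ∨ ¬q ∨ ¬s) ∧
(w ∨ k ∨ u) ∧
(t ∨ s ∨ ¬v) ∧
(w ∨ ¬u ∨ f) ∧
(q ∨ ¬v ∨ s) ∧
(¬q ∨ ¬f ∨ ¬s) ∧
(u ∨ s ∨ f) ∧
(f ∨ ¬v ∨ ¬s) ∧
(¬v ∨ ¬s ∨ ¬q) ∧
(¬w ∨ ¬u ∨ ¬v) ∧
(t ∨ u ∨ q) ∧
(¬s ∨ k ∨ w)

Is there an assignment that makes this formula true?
Yes

Yes, the formula is satisfiable.

One satisfying assignment is: u=True, k=True, t=False, q=True, w=False, s=False, f=True, v=False

Verification: With this assignment, all 28 clauses evaluate to true.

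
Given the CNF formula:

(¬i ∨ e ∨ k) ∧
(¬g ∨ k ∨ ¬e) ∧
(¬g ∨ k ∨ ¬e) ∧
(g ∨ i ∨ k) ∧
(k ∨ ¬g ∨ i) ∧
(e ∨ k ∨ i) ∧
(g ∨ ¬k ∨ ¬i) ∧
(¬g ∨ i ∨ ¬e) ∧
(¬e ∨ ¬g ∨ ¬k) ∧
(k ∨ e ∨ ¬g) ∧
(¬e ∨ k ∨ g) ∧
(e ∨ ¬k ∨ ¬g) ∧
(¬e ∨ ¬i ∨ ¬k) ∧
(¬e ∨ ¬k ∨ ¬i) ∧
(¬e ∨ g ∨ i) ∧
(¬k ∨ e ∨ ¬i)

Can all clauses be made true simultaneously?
Yes

Yes, the formula is satisfiable.

One satisfying assignment is: g=False, k=True, i=False, e=False

Verification: With this assignment, all 16 clauses evaluate to true.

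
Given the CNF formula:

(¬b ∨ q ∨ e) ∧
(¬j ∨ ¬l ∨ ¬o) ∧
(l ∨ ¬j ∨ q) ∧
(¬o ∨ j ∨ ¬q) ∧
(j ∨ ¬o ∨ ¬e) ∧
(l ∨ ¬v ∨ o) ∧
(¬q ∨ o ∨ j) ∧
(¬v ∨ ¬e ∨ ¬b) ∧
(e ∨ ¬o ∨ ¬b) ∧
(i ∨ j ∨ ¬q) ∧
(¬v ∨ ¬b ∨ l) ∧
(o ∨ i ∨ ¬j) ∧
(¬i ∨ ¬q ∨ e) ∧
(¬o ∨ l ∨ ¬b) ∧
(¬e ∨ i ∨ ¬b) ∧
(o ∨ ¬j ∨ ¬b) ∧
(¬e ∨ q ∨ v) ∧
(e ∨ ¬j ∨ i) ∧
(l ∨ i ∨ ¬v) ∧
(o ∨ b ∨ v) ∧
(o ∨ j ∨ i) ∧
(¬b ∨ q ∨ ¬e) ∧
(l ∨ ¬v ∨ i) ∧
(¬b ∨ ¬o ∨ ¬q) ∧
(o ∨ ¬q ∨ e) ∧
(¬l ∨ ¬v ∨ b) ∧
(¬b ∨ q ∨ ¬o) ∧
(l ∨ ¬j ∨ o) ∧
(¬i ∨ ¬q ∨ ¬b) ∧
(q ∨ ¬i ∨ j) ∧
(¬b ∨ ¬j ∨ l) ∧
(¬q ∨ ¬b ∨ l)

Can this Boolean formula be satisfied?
Yes

Yes, the formula is satisfiable.

One satisfying assignment is: v=False, j=True, e=True, o=True, i=False, l=False, b=False, q=True

Verification: With this assignment, all 32 clauses evaluate to true.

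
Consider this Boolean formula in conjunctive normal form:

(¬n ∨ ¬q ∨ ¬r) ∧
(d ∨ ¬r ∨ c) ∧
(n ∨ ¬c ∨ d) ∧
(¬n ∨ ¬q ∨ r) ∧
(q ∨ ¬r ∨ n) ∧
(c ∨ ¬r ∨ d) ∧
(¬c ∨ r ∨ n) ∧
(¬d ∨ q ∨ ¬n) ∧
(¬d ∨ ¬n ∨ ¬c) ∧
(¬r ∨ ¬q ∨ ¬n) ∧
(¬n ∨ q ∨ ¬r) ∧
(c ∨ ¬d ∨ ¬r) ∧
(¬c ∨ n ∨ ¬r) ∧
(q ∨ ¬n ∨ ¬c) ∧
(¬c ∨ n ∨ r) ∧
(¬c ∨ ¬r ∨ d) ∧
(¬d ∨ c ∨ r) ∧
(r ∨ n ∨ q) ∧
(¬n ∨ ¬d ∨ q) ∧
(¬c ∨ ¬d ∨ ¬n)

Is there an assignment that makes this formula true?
Yes

Yes, the formula is satisfiable.

One satisfying assignment is: c=False, n=True, d=False, r=False, q=False

Verification: With this assignment, all 20 clauses evaluate to true.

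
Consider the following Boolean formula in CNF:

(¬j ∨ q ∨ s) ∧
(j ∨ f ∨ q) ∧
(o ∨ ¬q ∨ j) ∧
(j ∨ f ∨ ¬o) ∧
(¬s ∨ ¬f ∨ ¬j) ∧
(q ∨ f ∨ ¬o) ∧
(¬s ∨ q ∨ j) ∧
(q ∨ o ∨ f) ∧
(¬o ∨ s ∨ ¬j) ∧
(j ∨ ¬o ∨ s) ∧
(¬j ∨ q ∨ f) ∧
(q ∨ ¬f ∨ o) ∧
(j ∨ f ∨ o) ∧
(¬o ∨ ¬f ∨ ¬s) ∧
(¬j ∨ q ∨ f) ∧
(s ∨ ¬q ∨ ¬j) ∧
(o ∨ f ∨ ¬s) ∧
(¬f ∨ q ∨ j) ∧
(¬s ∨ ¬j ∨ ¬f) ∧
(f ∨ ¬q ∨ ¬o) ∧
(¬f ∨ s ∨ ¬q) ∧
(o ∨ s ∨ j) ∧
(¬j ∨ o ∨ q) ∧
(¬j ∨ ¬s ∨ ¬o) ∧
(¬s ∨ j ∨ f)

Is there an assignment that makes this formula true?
No

No, the formula is not satisfiable.

No assignment of truth values to the variables can make all 25 clauses true simultaneously.

The formula is UNSAT (unsatisfiable).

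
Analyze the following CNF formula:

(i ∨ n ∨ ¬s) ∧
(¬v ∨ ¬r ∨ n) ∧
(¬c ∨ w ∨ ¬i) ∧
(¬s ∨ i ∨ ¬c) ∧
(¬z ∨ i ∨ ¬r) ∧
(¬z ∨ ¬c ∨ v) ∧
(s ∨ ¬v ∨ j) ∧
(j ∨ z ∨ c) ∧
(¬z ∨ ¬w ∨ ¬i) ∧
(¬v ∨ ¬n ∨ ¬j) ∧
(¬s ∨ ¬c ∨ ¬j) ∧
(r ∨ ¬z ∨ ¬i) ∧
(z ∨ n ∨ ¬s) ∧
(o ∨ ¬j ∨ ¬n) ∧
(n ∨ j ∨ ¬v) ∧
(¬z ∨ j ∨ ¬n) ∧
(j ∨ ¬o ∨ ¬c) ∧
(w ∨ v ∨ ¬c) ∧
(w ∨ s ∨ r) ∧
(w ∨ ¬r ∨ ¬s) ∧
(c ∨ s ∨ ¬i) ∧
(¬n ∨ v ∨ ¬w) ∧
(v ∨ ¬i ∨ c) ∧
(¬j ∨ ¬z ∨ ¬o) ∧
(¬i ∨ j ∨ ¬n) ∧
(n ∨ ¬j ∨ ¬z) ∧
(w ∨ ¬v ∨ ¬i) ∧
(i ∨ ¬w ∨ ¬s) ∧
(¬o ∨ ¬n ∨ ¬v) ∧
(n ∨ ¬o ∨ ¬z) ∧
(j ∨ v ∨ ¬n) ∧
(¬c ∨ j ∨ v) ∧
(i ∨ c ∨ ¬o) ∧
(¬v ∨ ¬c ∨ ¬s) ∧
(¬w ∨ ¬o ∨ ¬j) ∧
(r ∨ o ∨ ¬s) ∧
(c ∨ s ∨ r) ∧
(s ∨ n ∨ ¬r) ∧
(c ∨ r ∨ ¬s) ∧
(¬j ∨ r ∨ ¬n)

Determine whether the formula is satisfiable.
Yes

Yes, the formula is satisfiable.

One satisfying assignment is: c=True, w=True, r=False, o=False, z=False, n=False, j=True, s=False, v=False, i=False

Verification: With this assignment, all 40 clauses evaluate to true.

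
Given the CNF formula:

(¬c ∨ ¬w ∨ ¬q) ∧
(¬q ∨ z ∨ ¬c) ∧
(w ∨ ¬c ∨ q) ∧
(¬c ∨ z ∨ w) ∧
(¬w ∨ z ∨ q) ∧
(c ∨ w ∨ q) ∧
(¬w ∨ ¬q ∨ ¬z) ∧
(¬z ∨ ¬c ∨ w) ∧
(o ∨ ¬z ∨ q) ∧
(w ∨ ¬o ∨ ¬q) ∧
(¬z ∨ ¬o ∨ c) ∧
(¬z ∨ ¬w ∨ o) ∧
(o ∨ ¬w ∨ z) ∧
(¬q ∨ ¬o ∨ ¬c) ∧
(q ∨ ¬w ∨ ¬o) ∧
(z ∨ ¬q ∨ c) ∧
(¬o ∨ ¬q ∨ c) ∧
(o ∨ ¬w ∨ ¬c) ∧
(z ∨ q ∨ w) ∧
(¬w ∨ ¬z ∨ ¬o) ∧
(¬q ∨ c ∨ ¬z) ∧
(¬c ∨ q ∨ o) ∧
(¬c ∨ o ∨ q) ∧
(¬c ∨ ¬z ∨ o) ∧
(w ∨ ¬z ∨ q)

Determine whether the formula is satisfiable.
No

No, the formula is not satisfiable.

No assignment of truth values to the variables can make all 25 clauses true simultaneously.

The formula is UNSAT (unsatisfiable).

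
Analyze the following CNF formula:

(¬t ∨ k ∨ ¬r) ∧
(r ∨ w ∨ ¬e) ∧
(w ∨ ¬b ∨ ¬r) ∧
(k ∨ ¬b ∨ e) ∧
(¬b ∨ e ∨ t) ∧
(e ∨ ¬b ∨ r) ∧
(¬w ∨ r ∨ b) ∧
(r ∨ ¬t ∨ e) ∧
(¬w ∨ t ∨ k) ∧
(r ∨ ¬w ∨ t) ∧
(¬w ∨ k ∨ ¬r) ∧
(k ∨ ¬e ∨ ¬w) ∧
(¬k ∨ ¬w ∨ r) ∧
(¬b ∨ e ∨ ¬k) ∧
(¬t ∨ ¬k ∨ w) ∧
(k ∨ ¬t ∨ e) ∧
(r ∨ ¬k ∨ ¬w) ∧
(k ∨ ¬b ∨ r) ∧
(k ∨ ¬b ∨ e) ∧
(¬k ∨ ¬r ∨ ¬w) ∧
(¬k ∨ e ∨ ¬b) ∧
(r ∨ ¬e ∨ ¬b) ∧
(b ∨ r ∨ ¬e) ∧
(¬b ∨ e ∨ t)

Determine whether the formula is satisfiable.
Yes

Yes, the formula is satisfiable.

One satisfying assignment is: e=False, w=False, r=False, t=False, k=False, b=False

Verification: With this assignment, all 24 clauses evaluate to true.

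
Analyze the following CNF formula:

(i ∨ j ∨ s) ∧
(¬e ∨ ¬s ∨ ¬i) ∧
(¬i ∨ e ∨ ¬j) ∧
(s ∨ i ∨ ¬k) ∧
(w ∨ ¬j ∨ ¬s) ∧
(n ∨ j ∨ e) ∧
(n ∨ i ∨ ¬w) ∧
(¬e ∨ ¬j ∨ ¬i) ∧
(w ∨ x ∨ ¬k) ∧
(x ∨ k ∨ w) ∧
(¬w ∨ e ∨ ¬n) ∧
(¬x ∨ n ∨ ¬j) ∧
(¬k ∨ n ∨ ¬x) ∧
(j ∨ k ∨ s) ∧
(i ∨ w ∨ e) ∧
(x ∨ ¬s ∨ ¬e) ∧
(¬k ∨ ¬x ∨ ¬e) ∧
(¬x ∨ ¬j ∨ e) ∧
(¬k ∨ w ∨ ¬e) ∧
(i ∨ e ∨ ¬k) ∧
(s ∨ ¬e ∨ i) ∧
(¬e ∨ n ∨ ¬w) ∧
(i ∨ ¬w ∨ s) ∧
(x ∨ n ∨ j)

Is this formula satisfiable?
Yes

Yes, the formula is satisfiable.

One satisfying assignment is: k=False, i=False, w=False, n=False, s=True, x=True, j=False, e=True

Verification: With this assignment, all 24 clauses evaluate to true.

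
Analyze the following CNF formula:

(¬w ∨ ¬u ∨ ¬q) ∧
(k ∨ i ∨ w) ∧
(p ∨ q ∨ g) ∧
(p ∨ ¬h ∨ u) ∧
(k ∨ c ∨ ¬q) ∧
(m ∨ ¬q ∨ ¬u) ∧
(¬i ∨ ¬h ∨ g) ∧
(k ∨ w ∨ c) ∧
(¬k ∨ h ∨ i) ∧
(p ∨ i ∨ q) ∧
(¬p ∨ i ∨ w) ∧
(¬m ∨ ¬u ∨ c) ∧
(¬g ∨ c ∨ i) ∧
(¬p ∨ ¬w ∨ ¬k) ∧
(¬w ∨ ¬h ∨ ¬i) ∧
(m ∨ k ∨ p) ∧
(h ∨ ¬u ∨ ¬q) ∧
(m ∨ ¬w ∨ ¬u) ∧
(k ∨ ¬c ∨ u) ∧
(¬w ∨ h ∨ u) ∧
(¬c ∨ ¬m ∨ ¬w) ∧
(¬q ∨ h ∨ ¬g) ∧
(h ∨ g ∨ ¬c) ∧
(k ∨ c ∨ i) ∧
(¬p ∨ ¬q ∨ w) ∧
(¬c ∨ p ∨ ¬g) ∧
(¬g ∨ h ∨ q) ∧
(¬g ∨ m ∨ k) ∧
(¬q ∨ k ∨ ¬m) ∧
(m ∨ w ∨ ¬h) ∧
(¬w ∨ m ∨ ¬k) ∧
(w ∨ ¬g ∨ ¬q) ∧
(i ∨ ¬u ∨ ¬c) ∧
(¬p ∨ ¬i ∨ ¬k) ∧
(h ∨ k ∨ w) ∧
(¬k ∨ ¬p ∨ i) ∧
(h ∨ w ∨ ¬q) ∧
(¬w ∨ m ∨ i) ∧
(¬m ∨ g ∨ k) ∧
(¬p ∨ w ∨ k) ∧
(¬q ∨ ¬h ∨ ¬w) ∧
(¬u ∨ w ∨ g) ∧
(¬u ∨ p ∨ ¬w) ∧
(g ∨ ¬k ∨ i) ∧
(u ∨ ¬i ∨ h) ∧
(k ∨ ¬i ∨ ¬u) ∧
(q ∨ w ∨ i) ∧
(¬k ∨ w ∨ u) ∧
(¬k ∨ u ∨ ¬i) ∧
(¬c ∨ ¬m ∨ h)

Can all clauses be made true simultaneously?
No

No, the formula is not satisfiable.

No assignment of truth values to the variables can make all 50 clauses true simultaneously.

The formula is UNSAT (unsatisfiable).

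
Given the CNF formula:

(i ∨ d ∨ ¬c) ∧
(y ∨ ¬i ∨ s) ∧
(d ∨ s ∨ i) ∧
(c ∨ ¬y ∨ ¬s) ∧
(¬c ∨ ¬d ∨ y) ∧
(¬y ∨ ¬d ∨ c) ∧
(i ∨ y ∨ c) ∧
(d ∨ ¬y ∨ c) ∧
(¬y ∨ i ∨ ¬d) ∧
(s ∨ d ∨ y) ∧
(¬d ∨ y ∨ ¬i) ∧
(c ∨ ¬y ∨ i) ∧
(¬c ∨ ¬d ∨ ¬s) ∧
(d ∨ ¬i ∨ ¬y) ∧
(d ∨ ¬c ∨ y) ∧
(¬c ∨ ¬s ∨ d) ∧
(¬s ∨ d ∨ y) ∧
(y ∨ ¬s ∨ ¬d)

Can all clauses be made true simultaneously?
Yes

Yes, the formula is satisfiable.

One satisfying assignment is: c=True, i=True, s=False, d=True, y=True

Verification: With this assignment, all 18 clauses evaluate to true.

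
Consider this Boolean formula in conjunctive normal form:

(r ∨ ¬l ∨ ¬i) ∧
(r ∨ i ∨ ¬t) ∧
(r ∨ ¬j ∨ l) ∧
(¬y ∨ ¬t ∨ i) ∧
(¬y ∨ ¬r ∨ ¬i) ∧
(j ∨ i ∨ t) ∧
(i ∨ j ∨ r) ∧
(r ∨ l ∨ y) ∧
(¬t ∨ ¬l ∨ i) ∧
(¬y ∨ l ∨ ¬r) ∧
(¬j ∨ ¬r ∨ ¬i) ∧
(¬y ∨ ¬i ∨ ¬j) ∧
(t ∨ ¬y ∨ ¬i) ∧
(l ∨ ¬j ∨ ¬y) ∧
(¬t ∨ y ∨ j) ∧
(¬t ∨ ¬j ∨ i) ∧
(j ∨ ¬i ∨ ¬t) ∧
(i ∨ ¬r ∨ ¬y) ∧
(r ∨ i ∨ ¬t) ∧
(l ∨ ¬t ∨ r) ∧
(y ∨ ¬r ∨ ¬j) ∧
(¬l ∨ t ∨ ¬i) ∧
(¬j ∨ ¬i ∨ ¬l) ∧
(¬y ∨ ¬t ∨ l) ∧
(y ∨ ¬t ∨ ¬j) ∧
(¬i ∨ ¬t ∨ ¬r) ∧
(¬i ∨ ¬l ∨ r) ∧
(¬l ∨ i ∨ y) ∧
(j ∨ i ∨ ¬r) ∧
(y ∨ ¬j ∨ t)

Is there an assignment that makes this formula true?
Yes

Yes, the formula is satisfiable.

One satisfying assignment is: y=False, l=False, r=True, i=True, j=False, t=False

Verification: With this assignment, all 30 clauses evaluate to true.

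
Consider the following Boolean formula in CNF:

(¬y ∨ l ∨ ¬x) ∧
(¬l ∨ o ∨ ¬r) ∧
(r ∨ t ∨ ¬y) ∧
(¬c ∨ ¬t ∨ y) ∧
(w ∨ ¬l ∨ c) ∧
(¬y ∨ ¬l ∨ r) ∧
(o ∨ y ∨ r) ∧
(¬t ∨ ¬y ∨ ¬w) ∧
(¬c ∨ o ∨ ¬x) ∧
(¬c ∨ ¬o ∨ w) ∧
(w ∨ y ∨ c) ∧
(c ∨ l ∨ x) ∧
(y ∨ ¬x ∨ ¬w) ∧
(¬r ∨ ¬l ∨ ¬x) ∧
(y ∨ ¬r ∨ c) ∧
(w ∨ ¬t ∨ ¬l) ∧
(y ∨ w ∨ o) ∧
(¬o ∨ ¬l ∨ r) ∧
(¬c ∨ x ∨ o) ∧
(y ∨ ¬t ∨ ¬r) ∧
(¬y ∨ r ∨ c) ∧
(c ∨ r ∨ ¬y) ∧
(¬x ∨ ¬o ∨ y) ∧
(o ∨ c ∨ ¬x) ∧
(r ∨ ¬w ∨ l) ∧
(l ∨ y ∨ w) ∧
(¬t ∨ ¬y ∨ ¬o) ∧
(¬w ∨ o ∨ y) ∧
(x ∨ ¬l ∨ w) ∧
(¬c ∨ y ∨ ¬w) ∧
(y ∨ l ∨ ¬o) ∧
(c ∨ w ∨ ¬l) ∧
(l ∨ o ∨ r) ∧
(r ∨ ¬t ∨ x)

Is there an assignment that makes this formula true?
Yes

Yes, the formula is satisfiable.

One satisfying assignment is: c=True, o=True, r=True, t=False, y=True, l=False, w=True, x=False

Verification: With this assignment, all 34 clauses evaluate to true.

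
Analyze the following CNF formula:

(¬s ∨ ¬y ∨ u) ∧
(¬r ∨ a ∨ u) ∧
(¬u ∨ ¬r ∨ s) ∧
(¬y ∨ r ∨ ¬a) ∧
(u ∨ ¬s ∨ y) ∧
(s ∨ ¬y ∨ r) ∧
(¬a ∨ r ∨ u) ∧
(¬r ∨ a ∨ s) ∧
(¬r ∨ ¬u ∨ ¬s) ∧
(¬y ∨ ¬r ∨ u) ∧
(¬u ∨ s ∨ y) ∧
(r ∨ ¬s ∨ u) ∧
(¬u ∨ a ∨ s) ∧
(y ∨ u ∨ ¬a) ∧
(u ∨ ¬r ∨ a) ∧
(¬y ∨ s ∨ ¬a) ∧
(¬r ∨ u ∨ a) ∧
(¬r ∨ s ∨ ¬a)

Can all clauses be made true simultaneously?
Yes

Yes, the formula is satisfiable.

One satisfying assignment is: s=False, r=False, u=False, y=False, a=False

Verification: With this assignment, all 18 clauses evaluate to true.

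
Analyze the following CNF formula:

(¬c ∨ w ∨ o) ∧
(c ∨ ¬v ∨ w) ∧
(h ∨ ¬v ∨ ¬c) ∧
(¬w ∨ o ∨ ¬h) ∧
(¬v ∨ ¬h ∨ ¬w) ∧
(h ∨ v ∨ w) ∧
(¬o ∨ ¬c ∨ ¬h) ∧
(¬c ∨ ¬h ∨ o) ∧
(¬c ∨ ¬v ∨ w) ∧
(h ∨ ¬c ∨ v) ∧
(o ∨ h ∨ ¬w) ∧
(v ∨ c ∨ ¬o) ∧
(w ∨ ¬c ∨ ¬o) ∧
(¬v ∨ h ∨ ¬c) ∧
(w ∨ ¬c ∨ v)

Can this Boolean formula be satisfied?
Yes

Yes, the formula is satisfiable.

One satisfying assignment is: w=True, o=True, c=False, h=False, v=True

Verification: With this assignment, all 15 clauses evaluate to true.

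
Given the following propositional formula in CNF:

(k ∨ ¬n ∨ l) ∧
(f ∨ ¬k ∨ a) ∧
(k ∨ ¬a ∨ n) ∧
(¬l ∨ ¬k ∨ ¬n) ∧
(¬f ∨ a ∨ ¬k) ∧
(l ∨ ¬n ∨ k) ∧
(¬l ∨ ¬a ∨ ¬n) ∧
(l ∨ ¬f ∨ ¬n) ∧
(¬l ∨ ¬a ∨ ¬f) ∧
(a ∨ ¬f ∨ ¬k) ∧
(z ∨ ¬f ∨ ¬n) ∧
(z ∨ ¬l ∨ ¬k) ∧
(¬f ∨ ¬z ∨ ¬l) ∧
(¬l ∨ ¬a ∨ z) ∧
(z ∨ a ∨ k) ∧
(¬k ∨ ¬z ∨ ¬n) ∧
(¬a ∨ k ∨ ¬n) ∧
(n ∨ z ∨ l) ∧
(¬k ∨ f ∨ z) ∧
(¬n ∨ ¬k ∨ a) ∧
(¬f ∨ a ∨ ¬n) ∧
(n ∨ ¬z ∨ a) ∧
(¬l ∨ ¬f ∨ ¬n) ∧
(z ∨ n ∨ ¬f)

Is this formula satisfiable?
Yes

Yes, the formula is satisfiable.

One satisfying assignment is: z=True, f=False, l=True, a=False, k=False, n=True

Verification: With this assignment, all 24 clauses evaluate to true.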